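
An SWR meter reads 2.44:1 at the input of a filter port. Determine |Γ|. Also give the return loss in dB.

|Γ| = (S − 1)/(S + 1) = (2.44 − 1)/(2.44 + 1) = 1.44/3.44
RL = −20·log₁₀|Γ| = −20·log₁₀(0.419)

|Γ| ≈ 0.419; return loss ≈ 7.56 dB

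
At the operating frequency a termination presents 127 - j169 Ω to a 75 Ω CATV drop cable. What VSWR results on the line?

VSWR ≈ 5.09

Γ = (Z_L − Z_0)/(Z_L + Z_0) = (52 − j169)/(202 − j169)
|Γ| = 177/263 = 0.671
VSWR = (1 + |Γ|)/(1 − |Γ|) = 1.67/0.329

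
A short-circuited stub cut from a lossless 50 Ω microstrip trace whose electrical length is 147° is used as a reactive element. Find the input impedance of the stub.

Z_in ≈ −j32.5 Ω

tan(βl) = -0.649
For a short-circuited stub, Z_in = jZ_0·tan(βl)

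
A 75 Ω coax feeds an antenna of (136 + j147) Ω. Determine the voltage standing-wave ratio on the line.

Γ = (Z_L − Z_0)/(Z_L + Z_0) = (61 + j147)/(211 + j147)
|Γ| = 159/257 = 0.619
VSWR = (1 + |Γ|)/(1 − |Γ|) = 1.62/0.381

VSWR ≈ 4.25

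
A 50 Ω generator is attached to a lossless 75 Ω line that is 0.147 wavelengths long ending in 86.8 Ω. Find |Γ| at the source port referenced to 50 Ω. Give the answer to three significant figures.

|Γ| ≈ 0.194

βl = 2π × 0.147 = 52.9°
tan(βl) = 1.32
Z_in = Z_0·(Z_L + jZ_0·tanβl)/(Z_0 + jZ_L·tanβl) = 71.4 − j10.1 Ω
Γ_s = (Z_in − Z_s)/(Z_in + Z_s) = (21.4 − j10.1)/(121 − j10.1), |Γ_s| = 0.194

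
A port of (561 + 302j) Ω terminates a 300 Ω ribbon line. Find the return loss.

RL ≈ 7.18 dB

Γ = (261 + j302)/(861 + j302), |Γ| = 0.437
RL = −20·log₁₀|Γ| = −20·log₁₀(0.437)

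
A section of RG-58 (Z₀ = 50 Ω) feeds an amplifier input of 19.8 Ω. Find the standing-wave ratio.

For a purely resistive load, VSWR = R_L/Z_0 or Z_0/R_L (whichever > 1) = 50/19.8

VSWR ≈ 2.53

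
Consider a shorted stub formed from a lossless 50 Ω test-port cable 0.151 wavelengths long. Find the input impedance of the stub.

Z_in ≈ +j69.7 Ω

βl = 2π × 0.151 = 54.4°
tan(βl) = 1.39
For a shorted stub, Z_in = jZ_0·tan(βl)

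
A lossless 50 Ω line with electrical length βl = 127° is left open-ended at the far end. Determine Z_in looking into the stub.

tan(βl) = -1.33
For an open-ended stub, Z_in = −jZ_0·cot(βl) = −jZ_0/tan(βl)

Z_in ≈ +j37.7 Ω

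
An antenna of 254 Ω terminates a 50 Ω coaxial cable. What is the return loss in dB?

RL ≈ 3.46 dB

Γ = (254 − 50)/(254 + 50) = 0.671
RL = −20·log₁₀|Γ| = −20·log₁₀(0.671)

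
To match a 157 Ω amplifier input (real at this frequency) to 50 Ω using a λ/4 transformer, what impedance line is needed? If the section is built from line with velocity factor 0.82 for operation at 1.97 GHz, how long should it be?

Z_qwt = √(Z_0·R_L) = √(50 × 157) = √7850
λ = 0.82·c/f = 0.125 m, so l = λ/4 = 0.0312 m

Z_qwt ≈ 88.6 Ω; length ≈ 3.12 cm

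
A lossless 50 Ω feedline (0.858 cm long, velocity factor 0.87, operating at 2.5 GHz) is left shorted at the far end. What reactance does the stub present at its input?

X_in ≈ 28.4 Ω (inductive)

λ = v/f = 0.87·c / 2.5 GHz = 0.104 m
βl = 2π·l/λ = 2π × 0.0822 = 29.6°
tan(βl) = 0.568
For a shorted stub, Z_in = jZ_0·tan(βl)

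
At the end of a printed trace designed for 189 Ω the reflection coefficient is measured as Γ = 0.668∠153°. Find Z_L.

Z_L ≈ 39.7 + j43.5 Ω

Z_L = Z_0·(1 + Γ)/(1 − Γ) = 189·(0.405 + j0.303)/(1.6 − j0.303)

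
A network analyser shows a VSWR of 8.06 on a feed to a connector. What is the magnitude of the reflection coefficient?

|Γ| ≈ 0.779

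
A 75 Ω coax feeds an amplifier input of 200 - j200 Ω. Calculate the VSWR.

Γ = (Z_L − Z_0)/(Z_L + Z_0) = (125 − j200)/(275 − j200)
|Γ| = 236/340 = 0.694
VSWR = (1 + |Γ|)/(1 − |Γ|) = 1.69/0.306

VSWR ≈ 5.53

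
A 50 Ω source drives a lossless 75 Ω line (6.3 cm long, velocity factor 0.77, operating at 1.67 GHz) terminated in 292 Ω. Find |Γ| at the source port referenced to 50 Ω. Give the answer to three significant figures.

|Γ| ≈ 0.697

λ = v/f = 0.77·c / 1.67 GHz = 0.138 m
βl = 2π·l/λ = 2π × 0.455 = 164°
tan(βl) = -0.287
Z_in = Z_0·(Z_L + jZ_0·tanβl)/(Z_0 + jZ_L·tanβl) = 140 + j136 Ω
Γ_s = (Z_in − Z_s)/(Z_in + Z_s) = (90.4 + j136)/(190 + j136), |Γ_s| = 0.697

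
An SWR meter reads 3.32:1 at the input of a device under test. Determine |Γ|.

|Γ| ≈ 0.537

|Γ| = (S − 1)/(S + 1) = (3.32 − 1)/(3.32 + 1) = 2.32/4.32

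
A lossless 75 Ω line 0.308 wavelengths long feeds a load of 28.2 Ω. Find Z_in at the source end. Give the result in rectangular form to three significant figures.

βl = 2π × 0.308 = 111°
tan(βl) = tan(111°) = -2.62
Z_in = Z_0·(Z_L + jZ_0·tanβl)/(Z_0 + jZ_L·tanβl)
     = 75·(28.2 − j197)/(75 − j73.9)

Z_in ≈ 113 − j85.6 Ω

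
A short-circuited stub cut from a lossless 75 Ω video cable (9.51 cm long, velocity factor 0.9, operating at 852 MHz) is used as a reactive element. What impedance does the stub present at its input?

Z_in ≈ −j230 Ω

λ = v/f = 0.9·c / 852 MHz = 0.317 m
βl = 2π·l/λ = 2π × 0.3 = 108°
tan(βl) = -3.07
For a short-circuited stub, Z_in = jZ_0·tan(βl)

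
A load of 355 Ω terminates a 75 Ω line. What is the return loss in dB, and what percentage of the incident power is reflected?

Γ = (355 − 75)/(355 + 75) = 0.651
RL = −20·log₁₀(0.651) = 3.73 dB
P_refl/P_inc = |Γ|² = 0.424

RL ≈ 3.73 dB; 42.4% of incident power reflected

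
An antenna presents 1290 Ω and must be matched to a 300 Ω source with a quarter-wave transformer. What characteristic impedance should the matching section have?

Z_qwt = √(Z_0·R_L) = √(300 × 1290) = √387000

Z_qwt ≈ 622 Ω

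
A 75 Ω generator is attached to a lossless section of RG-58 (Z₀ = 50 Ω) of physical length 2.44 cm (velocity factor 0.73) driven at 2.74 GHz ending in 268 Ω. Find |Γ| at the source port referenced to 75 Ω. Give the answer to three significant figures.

λ = v/f = 0.73·c / 2.74 GHz = 0.0799 m
βl = 2π·l/λ = 2π × 0.305 = 110°
tan(βl) = -2.76
Z_in = Z_0·(Z_L + jZ_0·tanβl)/(Z_0 + jZ_L·tanβl) = 10.5 + j17.4 Ω
Γ_s = (Z_in − Z_s)/(Z_in + Z_s) = (-64.5 + j17.4)/(85.5 + j17.4), |Γ_s| = 0.766

|Γ| ≈ 0.766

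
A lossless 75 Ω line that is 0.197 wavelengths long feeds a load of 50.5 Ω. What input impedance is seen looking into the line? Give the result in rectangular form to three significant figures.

βl = 2π × 0.197 = 70.9°
tan(βl) = tan(70.9°) = 2.89
Z_in = Z_0·(Z_L + jZ_0·tanβl)/(Z_0 + jZ_L·tanβl)
     = 75·(50.5 + j217)/(75 + j146)

Z_in ≈ 98.7 + j24.7 Ω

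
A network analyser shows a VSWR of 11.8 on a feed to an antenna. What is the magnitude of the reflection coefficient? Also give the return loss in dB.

|Γ| ≈ 0.844; return loss ≈ 1.48 dB

|Γ| = (S − 1)/(S + 1) = (11.8 − 1)/(11.8 + 1) = 10.8/12.8
RL = −20·log₁₀|Γ| = −20·log₁₀(0.844)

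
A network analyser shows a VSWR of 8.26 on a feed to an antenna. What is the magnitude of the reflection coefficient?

|Γ| ≈ 0.784

|Γ| = (S − 1)/(S + 1) = (8.26 − 1)/(8.26 + 1) = 7.26/9.26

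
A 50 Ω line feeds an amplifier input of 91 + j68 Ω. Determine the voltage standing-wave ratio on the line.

Γ = (Z_L − Z_0)/(Z_L + Z_0) = (41 + j68)/(141 + j68)
|Γ| = 79.4/157 = 0.507
VSWR = (1 + |Γ|)/(1 − |Γ|) = 1.51/0.493

VSWR ≈ 3.06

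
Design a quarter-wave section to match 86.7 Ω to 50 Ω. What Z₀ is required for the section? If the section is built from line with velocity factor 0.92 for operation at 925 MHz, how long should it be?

Z_qwt = √(Z_0·R_L) = √(50 × 86.7) = √4335
λ = 0.92·c/f = 0.298 m, so l = λ/4 = 0.0746 m

Z_qwt ≈ 65.8 Ω; length ≈ 7.46 cm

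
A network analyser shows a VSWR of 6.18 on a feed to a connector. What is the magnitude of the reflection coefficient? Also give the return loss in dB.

|Γ| ≈ 0.721; return loss ≈ 2.84 dB

|Γ| = (S − 1)/(S + 1) = (6.18 − 1)/(6.18 + 1) = 5.18/7.18
RL = −20·log₁₀|Γ| = −20·log₁₀(0.721)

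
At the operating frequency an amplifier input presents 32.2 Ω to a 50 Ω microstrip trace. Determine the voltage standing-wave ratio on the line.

Γ = (32.2 − 50)/(32.2 + 50) = -0.217
VSWR = (1 + 0.217)/(1 − 0.217)

VSWR ≈ 1.55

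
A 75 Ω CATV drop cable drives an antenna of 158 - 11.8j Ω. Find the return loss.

Γ = (83 − j11.8)/(233 − j11.8), |Γ| = 0.359
RL = −20·log₁₀|Γ| = −20·log₁₀(0.359)

RL ≈ 8.89 dB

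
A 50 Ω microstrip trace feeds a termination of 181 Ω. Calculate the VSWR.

VSWR ≈ 3.62

Γ = (181 − 50)/(181 + 50) = 0.567
VSWR = (1 + 0.567)/(1 − 0.567)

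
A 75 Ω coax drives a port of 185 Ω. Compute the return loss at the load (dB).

RL ≈ 7.47 dB

Γ = (185 − 75)/(185 + 75) = 0.423
RL = −20·log₁₀|Γ| = −20·log₁₀(0.423)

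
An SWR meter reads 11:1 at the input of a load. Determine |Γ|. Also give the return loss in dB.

|Γ| ≈ 0.833; return loss ≈ 1.58 dB

|Γ| = (S − 1)/(S + 1) = (11 − 1)/(11 + 1) = 10/12
RL = −20·log₁₀|Γ| = −20·log₁₀(0.833)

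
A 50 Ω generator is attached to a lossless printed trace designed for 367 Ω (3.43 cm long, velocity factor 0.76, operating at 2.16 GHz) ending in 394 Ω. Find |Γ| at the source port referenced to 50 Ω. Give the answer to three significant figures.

|Γ| ≈ 0.752

λ = v/f = 0.76·c / 2.16 GHz = 0.106 m
βl = 2π·l/λ = 2π × 0.325 = 117°
tan(βl) = -1.96
Z_in = Z_0·(Z_L + jZ_0·tanβl)/(Z_0 + jZ_L·tanβl) = 351 + j20.2 Ω
Γ_s = (Z_in − Z_s)/(Z_in + Z_s) = (301 + j20.2)/(401 + j20.2), |Γ_s| = 0.752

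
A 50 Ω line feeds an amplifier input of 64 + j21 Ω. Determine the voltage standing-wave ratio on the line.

Γ = (Z_L − Z_0)/(Z_L + Z_0) = (14 + j21)/(114 + j21)
|Γ| = 25.2/116 = 0.218
VSWR = (1 + |Γ|)/(1 − |Γ|) = 1.22/0.782

VSWR ≈ 1.56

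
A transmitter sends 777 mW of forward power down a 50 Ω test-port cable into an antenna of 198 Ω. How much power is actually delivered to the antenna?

Γ = (198 − 50)/(198 + 50) = 0.597
|Γ|² = 0.356
P_refl = |Γ|²·P_inc = 277 mW, P_del = (1 − |Γ|²)·P_inc = 500 mW

P_delivered ≈ 500 mW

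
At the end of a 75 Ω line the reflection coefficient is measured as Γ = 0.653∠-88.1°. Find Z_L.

Z_L = Z_0·(1 + Γ)/(1 − Γ) = 75·(1.02 − j0.653)/(0.978 + j0.653)

Z_L ≈ 31.1 − j70.8 Ω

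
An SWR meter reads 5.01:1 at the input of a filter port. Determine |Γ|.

|Γ| ≈ 0.667

|Γ| = (S − 1)/(S + 1) = (5.01 − 1)/(5.01 + 1) = 4.01/6.01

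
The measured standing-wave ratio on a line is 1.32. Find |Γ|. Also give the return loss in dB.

|Γ| ≈ 0.138; return loss ≈ 17.2 dB

|Γ| = (S − 1)/(S + 1) = (1.32 − 1)/(1.32 + 1) = 0.32/2.32
RL = −20·log₁₀|Γ| = −20·log₁₀(0.138)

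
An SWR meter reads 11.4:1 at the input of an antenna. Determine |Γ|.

|Γ| ≈ 0.839

|Γ| = (S − 1)/(S + 1) = (11.4 − 1)/(11.4 + 1) = 10.4/12.4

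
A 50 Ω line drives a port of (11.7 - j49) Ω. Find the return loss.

RL ≈ 2.05 dB

Γ = (-38.3 − j49)/(61.7 − j49), |Γ| = 0.789
RL = −20·log₁₀|Γ| = −20·log₁₀(0.789)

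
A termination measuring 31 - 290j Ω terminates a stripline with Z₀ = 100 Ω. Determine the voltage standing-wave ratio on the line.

VSWR ≈ 30.6

Γ = (Z_L − Z_0)/(Z_L + Z_0) = (-69 − j290)/(131 − j290)
|Γ| = 298/318 = 0.937
VSWR = (1 + |Γ|)/(1 − |Γ|) = 1.94/0.0632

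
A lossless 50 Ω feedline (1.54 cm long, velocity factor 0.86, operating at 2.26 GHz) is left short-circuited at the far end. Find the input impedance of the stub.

λ = v/f = 0.86·c / 2.26 GHz = 0.114 m
βl = 2π·l/λ = 2π × 0.135 = 48.6°
tan(βl) = 1.13
For a short-circuited stub, Z_in = jZ_0·tan(βl)

Z_in ≈ +j56.6 Ω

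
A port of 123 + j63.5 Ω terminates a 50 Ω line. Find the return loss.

RL ≈ 5.6 dB

Γ = (73 + j63.5)/(173 + j63.5), |Γ| = 0.525
RL = −20·log₁₀|Γ| = −20·log₁₀(0.525)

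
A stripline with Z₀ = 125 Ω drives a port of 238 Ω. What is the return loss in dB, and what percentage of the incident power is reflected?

RL ≈ 10.1 dB; 9.69% of incident power reflected

Γ = (238 − 125)/(238 + 125) = 0.311
RL = −20·log₁₀(0.311) = 10.1 dB
P_refl/P_inc = |Γ|² = 0.0969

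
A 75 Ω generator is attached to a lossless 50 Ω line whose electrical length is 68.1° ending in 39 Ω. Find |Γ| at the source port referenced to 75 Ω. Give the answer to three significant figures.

|Γ| ≈ 0.142

tan(βl) = 2.49
Z_in = Z_0·(Z_L + jZ_0·tanβl)/(Z_0 + jZ_L·tanβl) = 58.8 + j10.2 Ω
Γ_s = (Z_in − Z_s)/(Z_in + Z_s) = (-16.2 + j10.2)/(134 + j10.2), |Γ_s| = 0.142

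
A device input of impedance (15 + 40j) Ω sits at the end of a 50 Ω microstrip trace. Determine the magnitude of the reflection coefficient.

Γ = (Z_L − Z_0)/(Z_L + Z_0) = (-35 + j40)/(65 + j40)
|Γ| = 53.2/76.3

|Γ| ≈ 0.696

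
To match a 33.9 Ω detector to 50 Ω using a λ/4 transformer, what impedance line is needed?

Z_qwt ≈ 41.2 Ω

Z_qwt = √(Z_0·R_L) = √(50 × 33.9) = √1695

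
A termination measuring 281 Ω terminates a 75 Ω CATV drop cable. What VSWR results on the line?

For a purely resistive load, VSWR = R_L/Z_0 or Z_0/R_L (whichever > 1) = 281/75

VSWR ≈ 3.75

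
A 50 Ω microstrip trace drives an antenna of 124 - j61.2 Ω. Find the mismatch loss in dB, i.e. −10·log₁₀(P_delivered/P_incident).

mismatch loss ≈ 1.37 dB

Γ = (74 − j61.2)/(174 − j61.2), |Γ| = 0.521
|Γ|² = 0.271, so P_del/P_inc = 1 − |Γ|² = 0.729
ML = −10·log₁₀(1 − |Γ|²)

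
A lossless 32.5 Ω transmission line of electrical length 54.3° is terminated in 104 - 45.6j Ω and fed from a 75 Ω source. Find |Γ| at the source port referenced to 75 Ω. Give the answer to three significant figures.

|Γ| ≈ 0.76

tan(βl) = 1.39
Z_in = Z_0·(Z_L + jZ_0·tanβl)/(Z_0 + jZ_L·tanβl) = 10.7 − j16.3 Ω
Γ_s = (Z_in − Z_s)/(Z_in + Z_s) = (-64.3 − j16.3)/(85.7 − j16.3), |Γ_s| = 0.76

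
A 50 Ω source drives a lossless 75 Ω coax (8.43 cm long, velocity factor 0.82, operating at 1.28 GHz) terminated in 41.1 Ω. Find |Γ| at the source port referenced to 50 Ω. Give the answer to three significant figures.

|Γ| ≈ 0.212

λ = v/f = 0.82·c / 1.28 GHz = 0.192 m
βl = 2π·l/λ = 2π × 0.439 = 158°
tan(βl) = -0.406
Z_in = Z_0·(Z_L + jZ_0·tanβl)/(Z_0 + jZ_L·tanβl) = 45.6 − j20.3 Ω
Γ_s = (Z_in − Z_s)/(Z_in + Z_s) = (-4.39 − j20.3)/(95.6 − j20.3), |Γ_s| = 0.212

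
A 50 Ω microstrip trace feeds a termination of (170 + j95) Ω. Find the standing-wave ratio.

Γ = (Z_L − Z_0)/(Z_L + Z_0) = (120 + j95)/(220 + j95)
|Γ| = 153/240 = 0.639
VSWR = (1 + |Γ|)/(1 − |Γ|) = 1.64/0.361

VSWR ≈ 4.54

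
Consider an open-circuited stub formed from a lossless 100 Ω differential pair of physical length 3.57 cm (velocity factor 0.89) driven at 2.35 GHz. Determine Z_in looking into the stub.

Z_in ≈ +j42.7 Ω

λ = v/f = 0.89·c / 2.35 GHz = 0.114 m
βl = 2π·l/λ = 2π × 0.314 = 113°
tan(βl) = -2.34
For an open-circuited stub, Z_in = −jZ_0·cot(βl) = −jZ_0/tan(βl)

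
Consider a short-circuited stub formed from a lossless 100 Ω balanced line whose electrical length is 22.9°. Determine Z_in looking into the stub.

Z_in ≈ +j42.2 Ω

tan(βl) = 0.422
For a short-circuited stub, Z_in = jZ_0·tan(βl)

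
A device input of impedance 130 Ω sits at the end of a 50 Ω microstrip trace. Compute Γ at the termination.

Γ = 0.444

Γ = (Z_L − Z_0)/(Z_L + Z_0) = (130 − 50)/(130 + 50) = 80/180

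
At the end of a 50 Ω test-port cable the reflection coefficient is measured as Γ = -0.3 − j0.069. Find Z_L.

Z_L ≈ 26.7 − j4.07 Ω

Z_L = Z_0·(1 + Γ)/(1 − Γ) = 50·(0.7 − j0.069)/(1.3 + j0.069)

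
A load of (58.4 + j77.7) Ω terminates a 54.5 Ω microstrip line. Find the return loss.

RL ≈ 4.92 dB

Γ = (3.9 + j77.7)/(112.9 + j77.7), |Γ| = 0.568
RL = −20·log₁₀|Γ| = −20·log₁₀(0.568)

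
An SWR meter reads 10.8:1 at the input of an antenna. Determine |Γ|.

|Γ| ≈ 0.831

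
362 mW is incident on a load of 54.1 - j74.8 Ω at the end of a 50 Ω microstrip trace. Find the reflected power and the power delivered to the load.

|Γ| = |(4.1 − j74.8)/(104.1 − j74.8)| = 0.584
|Γ|² = 0.342
P_refl = |Γ|²·P_inc = 124 mW, P_del = (1 − |Γ|²)·P_inc = 238 mW

P_reflected ≈ 124 mW; P_delivered ≈ 238 mW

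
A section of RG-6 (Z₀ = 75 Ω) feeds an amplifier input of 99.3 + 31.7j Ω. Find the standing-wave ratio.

VSWR ≈ 1.58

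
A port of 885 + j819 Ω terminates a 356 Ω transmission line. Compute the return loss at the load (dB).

Γ = (529 + j819)/(1241 + j819), |Γ| = 0.656
RL = −20·log₁₀|Γ| = −20·log₁₀(0.656)

RL ≈ 3.67 dB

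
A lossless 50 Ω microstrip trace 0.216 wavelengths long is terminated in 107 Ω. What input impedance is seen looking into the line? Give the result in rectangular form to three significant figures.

Z_in ≈ 24.2 − j8.39 Ω

βl = 2π × 0.216 = 77.8°
tan(βl) = tan(77.8°) = 4.61
Z_in = Z_0·(Z_L + jZ_0·tanβl)/(Z_0 + jZ_L·tanβl)
     = 50·(107 + j230)/(50 + j493)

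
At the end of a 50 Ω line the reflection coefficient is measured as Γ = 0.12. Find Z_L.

Z_L = Z_0·(1 + Γ)/(1 − Γ) = 50·(1.12)/(0.88)

Z_L ≈ 63.6 Ω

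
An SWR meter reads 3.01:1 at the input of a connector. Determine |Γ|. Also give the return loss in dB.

|Γ| ≈ 0.501; return loss ≈ 6 dB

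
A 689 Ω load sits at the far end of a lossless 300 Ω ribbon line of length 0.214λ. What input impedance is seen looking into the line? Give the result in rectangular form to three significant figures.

βl = 2π × 0.214 = 77°
tan(βl) = tan(77°) = 4.35
Z_in = Z_0·(Z_L + jZ_0·tanβl)/(Z_0 + jZ_L·tanβl)
     = 300·(689 + j1300)/(300 + j2990)

Z_in ≈ 136 − j55.4 Ω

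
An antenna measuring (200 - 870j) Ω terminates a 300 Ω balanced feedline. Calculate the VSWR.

Γ = (Z_L − Z_0)/(Z_L + Z_0) = (-100 − j870)/(500 − j870)
|Γ| = 876/1000 = 0.873
VSWR = (1 + |Γ|)/(1 − |Γ|) = 1.87/0.127

VSWR ≈ 14.7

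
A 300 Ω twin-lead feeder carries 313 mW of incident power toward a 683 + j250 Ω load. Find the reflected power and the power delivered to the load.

|Γ| = |(383 + j250)/(983 + j250)| = 0.451
|Γ|² = 0.203
P_refl = |Γ|²·P_inc = 63.6 mW, P_del = (1 − |Γ|²)·P_inc = 249 mW

P_reflected ≈ 63.6 mW; P_delivered ≈ 249 mW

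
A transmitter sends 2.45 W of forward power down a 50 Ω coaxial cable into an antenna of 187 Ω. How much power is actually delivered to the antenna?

Γ = (187 − 50)/(187 + 50) = 0.578
|Γ|² = 0.334
P_refl = |Γ|²·P_inc = 0.819 W, P_del = (1 − |Γ|²)·P_inc = 1.63 W

P_delivered ≈ 1.63 W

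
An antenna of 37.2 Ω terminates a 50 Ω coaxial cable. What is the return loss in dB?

Γ = (37.2 − 50)/(37.2 + 50) = -0.147
RL = −20·log₁₀|Γ| = −20·log₁₀(0.147)

RL ≈ 16.7 dB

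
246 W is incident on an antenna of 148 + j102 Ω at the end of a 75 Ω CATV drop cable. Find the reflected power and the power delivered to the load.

|Γ| = |(73 + j102)/(223 + j102)| = 0.512
|Γ|² = 0.262
P_refl = |Γ|²·P_inc = 64.4 W, P_del = (1 − |Γ|²)·P_inc = 182 W

P_reflected ≈ 64.4 W; P_delivered ≈ 182 W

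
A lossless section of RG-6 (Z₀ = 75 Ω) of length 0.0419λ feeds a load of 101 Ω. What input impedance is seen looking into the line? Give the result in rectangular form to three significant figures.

Z_in ≈ 95.7 − j14.5 Ω

βl = 2π × 0.0419 = 15.1°
tan(βl) = tan(15.1°) = 0.27
Z_in = Z_0·(Z_L + jZ_0·tanβl)/(Z_0 + jZ_L·tanβl)
     = 75·(101 + j20.2)/(75 + j27.2)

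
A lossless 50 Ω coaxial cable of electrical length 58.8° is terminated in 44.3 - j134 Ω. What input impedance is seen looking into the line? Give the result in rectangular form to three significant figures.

Z_in ≈ 5.23 − j10.9 Ω

tan(βl) = tan(58.8°) = 1.65
Z_in = Z_0·(Z_L + jZ_0·tanβl)/(Z_0 + jZ_L·tanβl)
     = 50·(44.3 − j51.4)/(271 + j73.1)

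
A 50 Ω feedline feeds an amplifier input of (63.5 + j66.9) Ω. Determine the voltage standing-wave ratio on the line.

VSWR ≈ 3.15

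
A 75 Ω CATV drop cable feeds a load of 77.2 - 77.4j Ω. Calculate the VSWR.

VSWR ≈ 2.66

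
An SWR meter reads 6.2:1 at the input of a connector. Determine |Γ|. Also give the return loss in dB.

|Γ| = (S − 1)/(S + 1) = (6.2 − 1)/(6.2 + 1) = 5.2/7.2
RL = −20·log₁₀|Γ| = −20·log₁₀(0.722)

|Γ| ≈ 0.722; return loss ≈ 2.83 dB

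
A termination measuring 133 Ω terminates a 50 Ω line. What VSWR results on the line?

Γ = (133 − 50)/(133 + 50) = 0.454
VSWR = (1 + 0.454)/(1 − 0.454)

VSWR ≈ 2.66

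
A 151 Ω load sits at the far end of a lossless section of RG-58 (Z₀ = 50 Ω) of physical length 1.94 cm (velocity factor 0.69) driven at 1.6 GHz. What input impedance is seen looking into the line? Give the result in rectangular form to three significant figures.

Z_in ≈ 23.9 − j30.6 Ω

λ = v/f = 0.69·c / 1.6 GHz = 0.129 m
βl = 2π·l/λ = 2π × 0.15 = 54°
tan(βl) = tan(54°) = 1.38
Z_in = Z_0·(Z_L + jZ_0·tanβl)/(Z_0 + jZ_L·tanβl)
     = 50·(151 + j68.8)/(50 + j208)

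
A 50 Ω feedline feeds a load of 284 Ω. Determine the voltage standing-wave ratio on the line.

For a purely resistive load, VSWR = R_L/Z_0 or Z_0/R_L (whichever > 1) = 284/50

VSWR ≈ 5.68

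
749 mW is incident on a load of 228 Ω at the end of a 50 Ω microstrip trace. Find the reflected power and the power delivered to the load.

P_reflected ≈ 307 mW; P_delivered ≈ 442 mW

Γ = (228 − 50)/(228 + 50) = 0.64
|Γ|² = 0.41
P_refl = |Γ|²·P_inc = 307 mW, P_del = (1 − |Γ|²)·P_inc = 442 mW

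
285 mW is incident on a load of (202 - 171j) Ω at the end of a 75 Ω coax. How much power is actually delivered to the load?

|Γ| = |(127 − j171)/(277 − j171)| = 0.654
|Γ|² = 0.428
P_refl = |Γ|²·P_inc = 122 mW, P_del = (1 − |Γ|²)·P_inc = 163 mW

P_delivered ≈ 163 mW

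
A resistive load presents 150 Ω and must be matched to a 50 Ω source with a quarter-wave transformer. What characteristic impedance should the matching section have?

Z_qwt = √(Z_0·R_L) = √(50 × 150) = √7500

Z_qwt ≈ 86.6 Ω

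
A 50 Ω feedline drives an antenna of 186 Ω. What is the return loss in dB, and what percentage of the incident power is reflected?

RL ≈ 4.79 dB; 33.2% of incident power reflected

Γ = (186 − 50)/(186 + 50) = 0.576
RL = −20·log₁₀(0.576) = 4.79 dB
P_refl/P_inc = |Γ|² = 0.332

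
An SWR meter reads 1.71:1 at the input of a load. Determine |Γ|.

|Γ| ≈ 0.262

|Γ| = (S − 1)/(S + 1) = (1.71 − 1)/(1.71 + 1) = 0.71/2.71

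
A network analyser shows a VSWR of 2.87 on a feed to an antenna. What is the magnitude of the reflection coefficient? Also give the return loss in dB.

|Γ| ≈ 0.483; return loss ≈ 6.32 dB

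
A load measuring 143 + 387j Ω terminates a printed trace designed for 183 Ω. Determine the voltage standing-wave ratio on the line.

VSWR ≈ 7.65

Γ = (Z_L − Z_0)/(Z_L + Z_0) = (-40 + j387)/(326 + j387)
|Γ| = 389/506 = 0.769
VSWR = (1 + |Γ|)/(1 − |Γ|) = 1.77/0.231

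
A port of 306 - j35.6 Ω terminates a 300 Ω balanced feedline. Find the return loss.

Γ = (6 − j35.6)/(606 − j35.6), |Γ| = 0.0595
RL = −20·log₁₀|Γ| = −20·log₁₀(0.0595)

RL ≈ 24.5 dB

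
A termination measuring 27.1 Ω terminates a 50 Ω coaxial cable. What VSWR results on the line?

Γ = (27.1 − 50)/(27.1 + 50) = -0.297
VSWR = (1 + 0.297)/(1 − 0.297)

VSWR ≈ 1.85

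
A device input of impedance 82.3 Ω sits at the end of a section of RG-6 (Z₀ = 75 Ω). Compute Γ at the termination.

Γ = (Z_L − Z_0)/(Z_L + Z_0) = (82.3 − 75)/(82.3 + 75) = 7.3/157.3

Γ = 0.0464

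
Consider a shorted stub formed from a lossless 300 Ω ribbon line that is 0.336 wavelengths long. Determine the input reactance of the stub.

βl = 2π × 0.336 = 121°
tan(βl) = -1.67
For a shorted stub, Z_in = jZ_0·tan(βl)

X_in ≈ -500 Ω (capacitive)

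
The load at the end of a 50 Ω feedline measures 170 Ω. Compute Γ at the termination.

Γ = 0.545

Γ = (Z_L − Z_0)/(Z_L + Z_0) = (170 − 50)/(170 + 50) = 120/220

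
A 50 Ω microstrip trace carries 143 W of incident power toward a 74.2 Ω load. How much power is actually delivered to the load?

Γ = (74.2 − 50)/(74.2 + 50) = 0.195
|Γ|² = 0.038
P_refl = |Γ|²·P_inc = 5.43 W, P_del = (1 − |Γ|²)·P_inc = 138 W

P_delivered ≈ 138 W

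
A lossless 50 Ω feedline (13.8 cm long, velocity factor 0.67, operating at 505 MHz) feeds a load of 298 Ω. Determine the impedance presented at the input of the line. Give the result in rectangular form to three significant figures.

λ = v/f = 0.67·c / 505 MHz = 0.398 m
βl = 2π·l/λ = 2π × 0.347 = 125°
tan(βl) = tan(125°) = -1.44
Z_in = Z_0·(Z_L + jZ_0·tanβl)/(Z_0 + jZ_L·tanβl)
     = 50·(298 − j71.9)/(50 − j428)

Z_in ≈ 12.3 + j33.3 Ω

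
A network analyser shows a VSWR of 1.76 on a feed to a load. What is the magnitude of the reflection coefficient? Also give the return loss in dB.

|Γ| ≈ 0.275; return loss ≈ 11.2 dB

|Γ| = (S − 1)/(S + 1) = (1.76 − 1)/(1.76 + 1) = 0.76/2.76
RL = −20·log₁₀|Γ| = −20·log₁₀(0.275)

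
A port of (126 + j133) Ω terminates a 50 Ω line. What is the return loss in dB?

RL ≈ 3.17 dB

Γ = (76 + j133)/(176 + j133), |Γ| = 0.694
RL = −20·log₁₀|Γ| = −20·log₁₀(0.694)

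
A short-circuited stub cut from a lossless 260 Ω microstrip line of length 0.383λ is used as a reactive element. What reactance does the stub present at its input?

X_in ≈ -235 Ω (capacitive)

βl = 2π × 0.383 = 138°
tan(βl) = -0.904
For a short-circuited stub, Z_in = jZ_0·tan(βl)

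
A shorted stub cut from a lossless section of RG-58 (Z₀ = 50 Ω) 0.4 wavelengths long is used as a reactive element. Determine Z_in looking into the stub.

βl = 2π × 0.4 = 144°
tan(βl) = -0.727
For a shorted stub, Z_in = jZ_0·tan(βl)

Z_in ≈ −j36.3 Ω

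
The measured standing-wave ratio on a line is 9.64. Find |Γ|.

|Γ| ≈ 0.812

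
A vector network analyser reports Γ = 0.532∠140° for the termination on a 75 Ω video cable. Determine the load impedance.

Z_L = Z_0·(1 + Γ)/(1 − Γ) = 75·(0.592 + j0.342)/(1.41 − j0.342)

Z_L ≈ 25.6 + j24.4 Ω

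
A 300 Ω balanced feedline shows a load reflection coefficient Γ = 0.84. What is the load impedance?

Z_L = Z_0·(1 + Γ)/(1 − Γ) = 300·(1.84)/(0.16)

Z_L ≈ 3450 Ω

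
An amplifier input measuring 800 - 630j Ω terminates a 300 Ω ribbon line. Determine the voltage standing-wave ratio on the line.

VSWR ≈ 4.47

Γ = (Z_L − Z_0)/(Z_L + Z_0) = (500 − j630)/(1100 − j630)
|Γ| = 804/1270 = 0.634
VSWR = (1 + |Γ|)/(1 − |Γ|) = 1.63/0.366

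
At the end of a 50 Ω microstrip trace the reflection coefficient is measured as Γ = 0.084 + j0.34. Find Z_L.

Z_L ≈ 46 + j35.6 Ω

Z_L = Z_0·(1 + Γ)/(1 − Γ) = 50·(1.08 + j0.34)/(0.916 − j0.34)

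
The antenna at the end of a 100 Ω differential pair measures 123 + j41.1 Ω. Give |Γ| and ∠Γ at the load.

Γ ≈ 0.208 ∠ 50.3°

Γ = (Z_L − Z_0)/(Z_L + Z_0) = (23 + j41.1)/(223 + j41.1)
|Γ| = 47.1/227 = 0.208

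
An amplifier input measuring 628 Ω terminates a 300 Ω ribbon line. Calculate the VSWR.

For a purely resistive load, VSWR = R_L/Z_0 or Z_0/R_L (whichever > 1) = 628/300

VSWR ≈ 2.09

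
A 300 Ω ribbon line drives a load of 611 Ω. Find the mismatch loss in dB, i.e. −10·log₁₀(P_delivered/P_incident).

Γ = (611 − 300)/(611 + 300) = 0.341
|Γ|² = 0.117, so P_del/P_inc = 1 − |Γ|² = 0.883
ML = −10·log₁₀(1 − |Γ|²)

mismatch loss ≈ 0.538 dB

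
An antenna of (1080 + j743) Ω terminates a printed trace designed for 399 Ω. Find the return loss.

Γ = (681 + j743)/(1479 + j743), |Γ| = 0.609
RL = −20·log₁₀|Γ| = −20·log₁₀(0.609)

RL ≈ 4.31 dB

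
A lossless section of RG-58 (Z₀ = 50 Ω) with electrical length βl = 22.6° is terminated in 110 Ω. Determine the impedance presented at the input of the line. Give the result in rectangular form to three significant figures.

tan(βl) = tan(22.6°) = 0.416
Z_in = Z_0·(Z_L + jZ_0·tanβl)/(Z_0 + jZ_L·tanβl)
     = 50·(110 + j20.8)/(50 + j45.8)

Z_in ≈ 70.2 − j43.5 Ω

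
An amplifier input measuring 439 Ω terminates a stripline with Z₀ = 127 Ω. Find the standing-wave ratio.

Γ = (439 − 127)/(439 + 127) = 0.551
VSWR = (1 + 0.551)/(1 − 0.551)

VSWR ≈ 3.46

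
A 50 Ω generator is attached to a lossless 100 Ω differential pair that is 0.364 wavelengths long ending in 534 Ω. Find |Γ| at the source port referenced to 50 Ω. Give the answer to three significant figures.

|Γ| ≈ 0.723

βl = 2π × 0.364 = 131°
tan(βl) = -1.15
Z_in = Z_0·(Z_L + jZ_0·tanβl)/(Z_0 + jZ_L·tanβl) = 32.1 + j81.8 Ω
Γ_s = (Z_in − Z_s)/(Z_in + Z_s) = (-17.9 + j81.8)/(82.1 + j81.8), |Γ_s| = 0.723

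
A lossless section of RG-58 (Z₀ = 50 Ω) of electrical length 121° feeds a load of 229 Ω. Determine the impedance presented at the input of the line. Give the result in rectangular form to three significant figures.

Z_in ≈ 14.6 + j28.1 Ω

tan(βl) = tan(121°) = -1.66
Z_in = Z_0·(Z_L + jZ_0·tanβl)/(Z_0 + jZ_L·tanβl)
     = 50·(229 − j83.2)/(50 − j381)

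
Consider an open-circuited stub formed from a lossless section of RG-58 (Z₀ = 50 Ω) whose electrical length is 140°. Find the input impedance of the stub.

tan(βl) = -0.839
For an open-circuited stub, Z_in = −jZ_0·cot(βl) = −jZ_0/tan(βl)

Z_in ≈ +j59.6 Ω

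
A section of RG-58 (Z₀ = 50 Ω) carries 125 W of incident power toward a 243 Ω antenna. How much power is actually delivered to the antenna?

Γ = (243 − 50)/(243 + 50) = 0.659
|Γ|² = 0.434
P_refl = |Γ|²·P_inc = 54.2 W, P_del = (1 − |Γ|²)·P_inc = 70.8 W

P_delivered ≈ 70.8 W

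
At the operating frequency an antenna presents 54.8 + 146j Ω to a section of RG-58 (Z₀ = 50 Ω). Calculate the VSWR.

VSWR ≈ 9.68

Γ = (Z_L − Z_0)/(Z_L + Z_0) = (4.8 + j146)/(104.8 + j146)
|Γ| = 146/180 = 0.813
VSWR = (1 + |Γ|)/(1 − |Γ|) = 1.81/0.187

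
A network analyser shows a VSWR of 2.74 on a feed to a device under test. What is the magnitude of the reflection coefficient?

|Γ| ≈ 0.465

|Γ| = (S − 1)/(S + 1) = (2.74 − 1)/(2.74 + 1) = 1.74/3.74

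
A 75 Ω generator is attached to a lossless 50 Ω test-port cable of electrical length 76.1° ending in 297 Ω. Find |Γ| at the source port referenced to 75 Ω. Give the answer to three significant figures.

tan(βl) = 4.04
Z_in = Z_0·(Z_L + jZ_0·tanβl)/(Z_0 + jZ_L·tanβl) = 8.92 − j12 Ω
Γ_s = (Z_in − Z_s)/(Z_in + Z_s) = (-66.1 − j12)/(83.9 − j12), |Γ_s| = 0.792

|Γ| ≈ 0.792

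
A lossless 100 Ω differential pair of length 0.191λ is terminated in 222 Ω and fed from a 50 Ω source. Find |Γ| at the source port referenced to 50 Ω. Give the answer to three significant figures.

|Γ| ≈ 0.287

βl = 2π × 0.191 = 68.8°
tan(βl) = 2.57
Z_in = Z_0·(Z_L + jZ_0·tanβl)/(Z_0 + jZ_L·tanβl) = 50.3 − j30.1 Ω
Γ_s = (Z_in − Z_s)/(Z_in + Z_s) = (0.308 − j30.1)/(100 − j30.1), |Γ_s| = 0.287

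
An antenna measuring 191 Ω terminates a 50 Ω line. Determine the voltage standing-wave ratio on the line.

For a purely resistive load, VSWR = R_L/Z_0 or Z_0/R_L (whichever > 1) = 191/50

VSWR ≈ 3.82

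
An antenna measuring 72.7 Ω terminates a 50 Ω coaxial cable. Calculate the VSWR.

VSWR ≈ 1.45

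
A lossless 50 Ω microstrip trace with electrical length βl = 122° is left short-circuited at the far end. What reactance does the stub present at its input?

X_in ≈ -80 Ω (capacitive)

tan(βl) = -1.6
For a short-circuited stub, Z_in = jZ_0·tan(βl)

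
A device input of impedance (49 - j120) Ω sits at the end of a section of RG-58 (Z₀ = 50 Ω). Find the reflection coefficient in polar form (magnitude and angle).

Γ = (Z_L − Z_0)/(Z_L + Z_0) = (-1 − j120)/(99 − j120)
|Γ| = 120/156 = 0.771

Γ ≈ 0.771 ∠ -40°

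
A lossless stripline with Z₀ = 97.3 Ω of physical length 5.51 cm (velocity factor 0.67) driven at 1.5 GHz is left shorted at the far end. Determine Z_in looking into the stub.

Z_in ≈ −j60.7 Ω

λ = v/f = 0.67·c / 1.5 GHz = 0.134 m
βl = 2π·l/λ = 2π × 0.411 = 148°
tan(βl) = -0.624
For a shorted stub, Z_in = jZ_0·tan(βl)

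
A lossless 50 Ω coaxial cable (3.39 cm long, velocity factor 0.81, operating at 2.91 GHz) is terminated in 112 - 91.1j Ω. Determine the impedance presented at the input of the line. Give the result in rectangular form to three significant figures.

Z_in ≈ 70.4 + j84.9 Ω

λ = v/f = 0.81·c / 2.91 GHz = 0.0835 m
βl = 2π·l/λ = 2π × 0.406 = 146°
tan(βl) = tan(146°) = -0.671
Z_in = Z_0·(Z_L + jZ_0·tanβl)/(Z_0 + jZ_L·tanβl)
     = 50·(112 − j125)/(-11.1 − j75.1)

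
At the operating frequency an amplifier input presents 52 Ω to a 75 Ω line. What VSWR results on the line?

VSWR ≈ 1.44

Γ = (52 − 75)/(52 + 75) = -0.181
VSWR = (1 + 0.181)/(1 − 0.181)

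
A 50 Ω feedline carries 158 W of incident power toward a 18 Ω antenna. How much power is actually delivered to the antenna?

P_delivered ≈ 123 W

Γ = (18 − 50)/(18 + 50) = -0.471
|Γ|² = 0.221
P_refl = |Γ|²·P_inc = 35 W, P_del = (1 − |Γ|²)·P_inc = 123 W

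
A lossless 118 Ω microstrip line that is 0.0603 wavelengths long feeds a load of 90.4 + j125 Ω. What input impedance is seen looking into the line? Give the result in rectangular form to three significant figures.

βl = 2π × 0.0603 = 21.7°
tan(βl) = tan(21.7°) = 0.398
Z_in = Z_0·(Z_L + jZ_0·tanβl)/(Z_0 + jZ_L·tanβl)
     = 118·(90.4 + j172)/(68.2 + j36)

Z_in ≈ 245 + j168 Ω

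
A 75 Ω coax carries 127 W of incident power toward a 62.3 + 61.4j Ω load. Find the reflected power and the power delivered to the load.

P_reflected ≈ 22.1 W; P_delivered ≈ 105 W

|Γ| = |(-12.7 + j61.4)/(137.3 + j61.4)| = 0.417
|Γ|² = 0.174
P_refl = |Γ|²·P_inc = 22.1 W, P_del = (1 − |Γ|²)·P_inc = 105 W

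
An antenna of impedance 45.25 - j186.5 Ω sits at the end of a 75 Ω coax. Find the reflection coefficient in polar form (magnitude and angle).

Γ = (Z_L − Z_0)/(Z_L + Z_0) = (-29.75 − j186.5)/(120.2 − j186.5)
|Γ| = 189/222 = 0.851

Γ ≈ 0.851 ∠ -41.9°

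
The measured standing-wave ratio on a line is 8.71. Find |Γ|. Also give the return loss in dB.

|Γ| = (S − 1)/(S + 1) = (8.71 − 1)/(8.71 + 1) = 7.71/9.71
RL = −20·log₁₀|Γ| = −20·log₁₀(0.794)

|Γ| ≈ 0.794; return loss ≈ 2 dB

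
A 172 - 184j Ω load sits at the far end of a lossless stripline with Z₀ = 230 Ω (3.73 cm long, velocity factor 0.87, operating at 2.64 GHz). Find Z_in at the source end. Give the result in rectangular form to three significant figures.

λ = v/f = 0.87·c / 2.64 GHz = 0.0989 m
βl = 2π·l/λ = 2π × 0.377 = 136°
tan(βl) = tan(136°) = -0.972
Z_in = Z_0·(Z_L + jZ_0·tanβl)/(Z_0 + jZ_L·tanβl)
     = 230·(172 − j407)/(51.2 − j167)

Z_in ≈ 579 + j59.3 Ω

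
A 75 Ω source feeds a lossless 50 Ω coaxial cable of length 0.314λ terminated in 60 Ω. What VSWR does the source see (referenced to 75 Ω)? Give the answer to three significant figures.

βl = 2π × 0.314 = 113°
tan(βl) = -2.35
Z_in = Z_0·(Z_L + jZ_0·tanβl)/(Z_0 + jZ_L·tanβl) = 43.7 + j5.77 Ω
Γ_s = (Z_in − Z_s)/(Z_in + Z_s) = (-31.3 + j5.77)/(119 + j5.77), |Γ_s| = 0.268
VSWR = (1 + |Γ_s|)/(1 − |Γ_s|)

VSWR ≈ 1.73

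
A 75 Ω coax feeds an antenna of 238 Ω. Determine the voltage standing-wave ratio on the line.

Γ = (238 − 75)/(238 + 75) = 0.521
VSWR = (1 + 0.521)/(1 − 0.521)

VSWR ≈ 3.17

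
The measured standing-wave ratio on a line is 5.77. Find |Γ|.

|Γ| = (S − 1)/(S + 1) = (5.77 − 1)/(5.77 + 1) = 4.77/6.77

|Γ| ≈ 0.705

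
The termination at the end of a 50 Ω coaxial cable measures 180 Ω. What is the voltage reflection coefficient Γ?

Γ = (Z_L − Z_0)/(Z_L + Z_0) = (180 − 50)/(180 + 50) = 130/230

Γ = 0.565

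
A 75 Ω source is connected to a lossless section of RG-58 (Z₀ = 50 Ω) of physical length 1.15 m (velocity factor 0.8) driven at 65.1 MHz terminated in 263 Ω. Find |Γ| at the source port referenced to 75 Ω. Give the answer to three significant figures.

λ = v/f = 0.8·c / 65.1 MHz = 3.69 m
βl = 2π·l/λ = 2π × 0.312 = 112°
tan(βl) = -2.44
Z_in = Z_0·(Z_L + jZ_0·tanβl)/(Z_0 + jZ_L·tanβl) = 11 + j19.6 Ω
Γ_s = (Z_in − Z_s)/(Z_in + Z_s) = (-64 + j19.6)/(86 + j19.6), |Γ_s| = 0.758

|Γ| ≈ 0.758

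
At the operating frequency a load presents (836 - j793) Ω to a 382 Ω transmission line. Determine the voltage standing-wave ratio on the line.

VSWR ≈ 4.39

Γ = (Z_L − Z_0)/(Z_L + Z_0) = (454 − j793)/(1218 − j793)
|Γ| = 914/1450 = 0.629
VSWR = (1 + |Γ|)/(1 − |Γ|) = 1.63/0.371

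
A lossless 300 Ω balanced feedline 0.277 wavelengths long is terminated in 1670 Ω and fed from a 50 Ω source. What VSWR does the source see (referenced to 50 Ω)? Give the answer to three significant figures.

VSWR ≈ 2.5

βl = 2π × 0.277 = 99.7°
tan(βl) = -5.84
Z_in = Z_0·(Z_L + jZ_0·tanβl)/(Z_0 + jZ_L·tanβl) = 55.4 + j49.7 Ω
Γ_s = (Z_in − Z_s)/(Z_in + Z_s) = (5.42 + j49.7)/(105 + j49.7), |Γ_s| = 0.429
VSWR = (1 + |Γ_s|)/(1 − |Γ_s|)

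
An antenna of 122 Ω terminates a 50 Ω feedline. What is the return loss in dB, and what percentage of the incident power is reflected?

RL ≈ 7.56 dB; 17.5% of incident power reflected

Γ = (122 − 50)/(122 + 50) = 0.419
RL = −20·log₁₀(0.419) = 7.56 dB
P_refl/P_inc = |Γ|² = 0.175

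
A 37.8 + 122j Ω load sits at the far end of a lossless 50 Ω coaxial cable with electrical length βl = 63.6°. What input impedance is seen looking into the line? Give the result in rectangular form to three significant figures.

Z_in ≈ 10.8 − j52.7 Ω

tan(βl) = tan(63.6°) = 2.01
Z_in = Z_0·(Z_L + jZ_0·tanβl)/(Z_0 + jZ_L·tanβl)
     = 50·(37.8 + j223)/(-196 + j76.1)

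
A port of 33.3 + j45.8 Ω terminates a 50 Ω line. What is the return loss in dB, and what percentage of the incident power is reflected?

Γ = (-16.7 + j45.8)/(83.3 + j45.8), |Γ| = 0.513
RL = −20·log₁₀(0.513) = 5.8 dB
P_refl/P_inc = |Γ|² = 0.263

RL ≈ 5.8 dB; 26.3% of incident power reflected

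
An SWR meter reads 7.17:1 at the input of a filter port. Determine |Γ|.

|Γ| = (S − 1)/(S + 1) = (7.17 − 1)/(7.17 + 1) = 6.17/8.17

|Γ| ≈ 0.755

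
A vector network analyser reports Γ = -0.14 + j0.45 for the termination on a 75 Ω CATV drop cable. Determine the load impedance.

Z_L = Z_0·(1 + Γ)/(1 − Γ) = 75·(0.86 + j0.45)/(1.14 − j0.45)

Z_L ≈ 38.8 + j44.9 Ω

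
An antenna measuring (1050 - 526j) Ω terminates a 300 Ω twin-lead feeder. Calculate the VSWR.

VSWR ≈ 4.44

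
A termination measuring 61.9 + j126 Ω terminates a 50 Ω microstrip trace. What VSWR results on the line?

Γ = (Z_L − Z_0)/(Z_L + Z_0) = (11.9 + j126)/(111.9 + j126)
|Γ| = 127/169 = 0.751
VSWR = (1 + |Γ|)/(1 − |Γ|) = 1.75/0.249

VSWR ≈ 7.03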